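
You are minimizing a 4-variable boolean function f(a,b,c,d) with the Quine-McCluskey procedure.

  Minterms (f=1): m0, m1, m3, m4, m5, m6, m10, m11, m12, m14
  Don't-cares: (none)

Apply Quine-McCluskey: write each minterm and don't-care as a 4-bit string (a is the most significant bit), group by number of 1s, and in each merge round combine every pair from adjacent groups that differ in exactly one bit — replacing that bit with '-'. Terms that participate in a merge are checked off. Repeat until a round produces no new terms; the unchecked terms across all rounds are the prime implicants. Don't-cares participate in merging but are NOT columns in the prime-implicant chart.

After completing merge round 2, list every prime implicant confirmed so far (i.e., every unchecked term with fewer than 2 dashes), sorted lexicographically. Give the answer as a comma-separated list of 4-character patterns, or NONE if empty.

Round 0: 0000✓ 0001✓ 0011✓ 0100✓ 0101✓ 0110✓ 1010✓ 1011✓ 1100✓ 1110✓
Round 1: -011 -100✓ -110✓ 0-00✓ 0-01✓ 00-1 000-✓ 01-0✓ 010-✓ 1-10 101- 11-0✓
Round 2: -1-0 0-0-
PIs = {-011, -1-0, 0-0-, 00-1, 1-10, 101-}

-011, 00-1, 1-10, 101-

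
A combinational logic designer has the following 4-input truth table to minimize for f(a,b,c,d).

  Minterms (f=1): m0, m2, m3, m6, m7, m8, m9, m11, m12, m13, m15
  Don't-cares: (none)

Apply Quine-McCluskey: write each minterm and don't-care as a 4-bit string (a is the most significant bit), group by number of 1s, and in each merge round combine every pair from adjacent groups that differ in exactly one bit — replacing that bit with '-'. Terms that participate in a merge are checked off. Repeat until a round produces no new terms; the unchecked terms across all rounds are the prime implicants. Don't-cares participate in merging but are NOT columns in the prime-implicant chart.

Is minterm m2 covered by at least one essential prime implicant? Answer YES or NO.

YES

Round 0: 0000✓ 0010✓ 0011✓ 0110✓ 0111✓ 1000✓ 1001✓ 1011✓ 1100✓ 1101✓ 1111✓
Round 1: -000 -011✓ -111✓ 0-10✓ 0-11✓ 00-0 001-✓ 011-✓ 1-00✓ 1-01✓ 1-11✓ 10-1✓ 100-✓ 11-1✓ 110-✓
Round 2: --11 0-1- 1--1 1-0-
PIs = {--11, -000, 0-1-, 00-0, 1--1, 1-0-}
Coverage chart:
  m0: -000,00-0
  m2: 0-1-,00-0
  m3: --11,0-1-
  m6: 0-1- ←essential
  m7: --11,0-1-
  m8: -000,1-0-
  m9: 1--1,1-0-
  m11: --11,1--1
  m12: 1-0- ←essential
  m13: 1--1,1-0-
  m15: --11,1--1
Essential: 0-1-, 1-0-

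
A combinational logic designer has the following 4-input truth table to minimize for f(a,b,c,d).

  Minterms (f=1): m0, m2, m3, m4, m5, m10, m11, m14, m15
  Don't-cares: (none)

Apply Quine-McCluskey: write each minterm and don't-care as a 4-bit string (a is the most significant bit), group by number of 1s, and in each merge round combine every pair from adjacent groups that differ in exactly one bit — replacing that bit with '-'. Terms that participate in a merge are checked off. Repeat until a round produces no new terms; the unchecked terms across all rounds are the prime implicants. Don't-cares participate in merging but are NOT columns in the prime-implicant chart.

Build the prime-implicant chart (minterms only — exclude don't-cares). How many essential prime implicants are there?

size-2^0 implicants → 0000(✓)  0010(✓)  0011(✓)  0100(✓)  0101(✓)  1010(✓)  1011(✓)  1110(✓)  1111(✓)
size-2^1 implicants → -010(✓)  -011(✓)  0-00  00-0  001-(✓)  010-  1-10(✓)  1-11(✓)  101-(✓)  111-(✓)
size-2^2 implicants → -01-  1-1-
Unchecked terms (primes): -01-, 0-00, 00-0, 010-, 1-1-
Minterm coverage:
  m0 ⊆ 0-00,00-0
  m2 ⊆ -01-,00-0
  m3 ⊆ -01- [E]
  m4 ⊆ 0-00,010-
  m5 ⊆ 010- [E]
  m10 ⊆ -01-,1-1-
  m11 ⊆ -01-,1-1-
  m14 ⊆ 1-1- [E]
  m15 ⊆ 1-1- [E]
E = {-01-, 010-, 1-1-}

3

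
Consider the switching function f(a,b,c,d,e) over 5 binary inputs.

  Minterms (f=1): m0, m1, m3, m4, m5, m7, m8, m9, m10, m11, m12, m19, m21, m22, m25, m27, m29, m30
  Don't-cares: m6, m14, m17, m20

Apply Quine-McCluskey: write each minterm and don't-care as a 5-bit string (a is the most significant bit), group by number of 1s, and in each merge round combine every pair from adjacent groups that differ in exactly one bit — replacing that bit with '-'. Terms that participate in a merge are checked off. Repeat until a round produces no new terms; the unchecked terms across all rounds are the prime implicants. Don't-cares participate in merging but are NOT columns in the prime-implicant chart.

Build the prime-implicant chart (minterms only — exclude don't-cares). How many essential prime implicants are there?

Round 0: 00000✓ 00001✓ 00011✓ 00100✓ 00101✓ 00110✓ 00111✓ 01000✓ 01001✓ 01010✓ 01011✓ 01100✓ 01110✓ 10001✓ 10011✓ 10100✓ 10101✓ 10110✓ 11001✓ 11011✓ 11101✓ 11110✓
Round 1: -0001✓ -0011✓ -0100✓ -0101✓ -0110✓ -1001✓ -1011✓ -1110✓ 0-000✓ 0-001✓ 0-011✓ 0-100✓ 0-110✓ 00-00✓ 00-01✓ 00-11✓ 000-1✓ 0000-✓ 001-0✓ 001-1✓ 0010-✓ 0011-✓ 01-00✓ 01-10✓ 010-0✓ 010-1✓ 0100-✓ 0101-✓ 011-0✓ 1-001✓ 1-011✓ 1-101✓ 1-110✓ 10-01✓ 100-1✓ 101-0✓ 1010-✓ 11-01✓ 110-1✓
Round 2: --001✓ --011✓ --110 -0-01 -00-1✓ -01-0 -010- -10-1✓ 0--00 0-0-1✓ 0-00- 0-1-0 00--1 00-0- 001-- 01--0 010-- 1--01 1-0-1✓
Round 3: --0-1
PIs = {--0-1, --110, -0-01, -01-0, -010-, 0--00, 0-00-, 0-1-0, 00--1, 00-0-, 001--, 01--0, 010--, 1--01}
Coverage chart:
  m0: 0--00,0-00-,00-0-
  m1: --0-1,-0-01,0-00-,00--1,00-0-
  m3: --0-1,00--1
  m4: -01-0,-010-,0--00,0-1-0,00-0-,001--
  m5: -0-01,-010-,00--1,00-0-,001--
  m7: 00--1,001--
  m8: 0--00,0-00-,01--0,010--
  m9: --0-1,0-00-,010--
  m10: 01--0,010--
  m11: --0-1,010--
  m12: 0--00,0-1-0,01--0
  m19: --0-1 ←essential
  m21: -0-01,-010-,1--01
  m22: --110,-01-0
  m25: --0-1,1--01
  m27: --0-1 ←essential
  m29: 1--01 ←essential
  m30: --110 ←essential
Essential: --0-1, --110, 1--01

3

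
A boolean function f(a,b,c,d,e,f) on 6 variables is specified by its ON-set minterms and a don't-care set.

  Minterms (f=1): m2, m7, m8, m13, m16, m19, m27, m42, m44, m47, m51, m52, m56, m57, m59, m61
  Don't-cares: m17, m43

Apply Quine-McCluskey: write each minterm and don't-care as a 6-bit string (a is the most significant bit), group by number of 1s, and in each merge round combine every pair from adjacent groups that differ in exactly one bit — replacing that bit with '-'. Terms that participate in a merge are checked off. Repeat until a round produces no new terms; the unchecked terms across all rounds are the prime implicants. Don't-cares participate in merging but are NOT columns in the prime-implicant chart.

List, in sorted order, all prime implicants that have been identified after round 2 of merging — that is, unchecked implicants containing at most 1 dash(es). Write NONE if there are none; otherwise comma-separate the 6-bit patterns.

000010, 000111, 001000, 001101, 0100-1, 01000-, 1-1011, 101-11, 10101-, 101100, 110100, 111-01, 1110-1, 11100-

[col 0] 000010, 000111, 001000, 001101, 010000*, 010001*, 010011*, 011011*, 101010*, 101011*, 101100, 101111*, 110011*, 110100, 111000*, 111001*, 111011*, 111101*
[col 1] -10011*, -11011*, 01-011*, 0100-1, 01000-, 1-1011, 101-11, 10101-, 11-011*, 111-01, 1110-1, 11100-
[col 2] -1-011
Prime implicants: -1-011, 000010, 000111, 001000, 001101, 0100-1, 01000-, 1-1011, 101-11, 10101-, 101100, 110100, 111-01, 1110-1, 11100-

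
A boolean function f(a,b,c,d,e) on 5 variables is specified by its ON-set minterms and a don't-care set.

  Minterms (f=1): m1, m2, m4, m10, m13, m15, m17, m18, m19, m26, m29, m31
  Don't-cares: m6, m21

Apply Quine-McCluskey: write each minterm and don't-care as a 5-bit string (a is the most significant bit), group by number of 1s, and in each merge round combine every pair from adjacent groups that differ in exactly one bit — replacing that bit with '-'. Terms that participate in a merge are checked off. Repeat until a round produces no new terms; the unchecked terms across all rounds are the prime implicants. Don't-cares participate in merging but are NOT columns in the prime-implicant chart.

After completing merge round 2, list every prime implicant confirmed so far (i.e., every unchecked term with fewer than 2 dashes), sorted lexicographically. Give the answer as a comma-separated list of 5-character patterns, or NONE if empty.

-0001, 00-10, 001-0, 1-101, 10-01, 100-1, 1001-

[col 0] 00001*, 00010*, 00100*, 00110*, 01010*, 01101*, 01111*, 10001*, 10010*, 10011*, 10101*, 11010*, 11101*, 11111*
[col 1] -0001, -0010*, -1010*, -1101*, -1111*, 0-010*, 00-10, 001-0, 011-1*, 1-010*, 1-101, 10-01, 100-1, 1001-, 111-1*
[col 2] --010, -11-1
Prime implicants: --010, -0001, -11-1, 00-10, 001-0, 1-101, 10-01, 100-1, 1001-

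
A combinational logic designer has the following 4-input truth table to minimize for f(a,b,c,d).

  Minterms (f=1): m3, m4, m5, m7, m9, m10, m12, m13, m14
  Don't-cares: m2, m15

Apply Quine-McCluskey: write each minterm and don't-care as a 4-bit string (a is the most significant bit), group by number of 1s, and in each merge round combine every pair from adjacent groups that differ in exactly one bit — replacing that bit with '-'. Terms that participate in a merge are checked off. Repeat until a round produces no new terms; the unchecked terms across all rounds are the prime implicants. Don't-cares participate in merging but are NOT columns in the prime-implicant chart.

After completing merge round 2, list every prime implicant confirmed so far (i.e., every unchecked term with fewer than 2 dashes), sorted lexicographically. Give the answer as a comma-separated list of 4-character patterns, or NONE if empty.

-010, 0-11, 001-, 1-01, 1-10

size-2^0 implicants → 0010(✓)  0011(✓)  0100(✓)  0101(✓)  0111(✓)  1001(✓)  1010(✓)  1100(✓)  1101(✓)  1110(✓)  1111(✓)
size-2^1 implicants → -010  -100(✓)  -101(✓)  -111(✓)  0-11  001-  01-1(✓)  010-(✓)  1-01  1-10  11-0(✓)  11-1(✓)  110-(✓)  111-(✓)
size-2^2 implicants → -1-1  -10-  11--
Unchecked terms (primes): -010, -1-1, -10-, 0-11, 001-, 1-01, 1-10, 11--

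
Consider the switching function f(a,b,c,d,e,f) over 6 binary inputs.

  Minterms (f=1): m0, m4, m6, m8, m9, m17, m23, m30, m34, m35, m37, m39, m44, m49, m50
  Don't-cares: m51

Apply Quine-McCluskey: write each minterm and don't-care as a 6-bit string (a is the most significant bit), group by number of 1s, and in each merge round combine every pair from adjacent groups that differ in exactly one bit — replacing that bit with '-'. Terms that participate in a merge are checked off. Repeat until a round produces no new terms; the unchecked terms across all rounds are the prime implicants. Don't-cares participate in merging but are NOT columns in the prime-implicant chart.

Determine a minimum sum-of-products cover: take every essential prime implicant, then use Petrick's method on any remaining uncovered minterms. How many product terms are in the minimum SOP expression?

9

Round 0: 000000✓ 000100✓ 000110✓ 001000✓ 001001✓ 010001✓ 010111 011110 100010✓ 100011✓ 100101✓ 100111✓ 101100 110001✓ 110010✓ 110011✓
Round 1: -10001 00-000 000-00 0001-0 00100- 1-0010✓ 1-0011✓ 100-11 10001-✓ 1001-1 1100-1 11001-✓
Round 2: 1-001-
PIs = {-10001, 00-000, 000-00, 0001-0, 00100-, 010111, 011110, 1-001-, 100-11, 1001-1, 101100, 1100-1}
Coverage chart:
  m0: 00-000,000-00
  m4: 000-00,0001-0
  m6: 0001-0 ←essential
  m8: 00-000,00100-
  m9: 00100- ←essential
  m17: -10001 ←essential
  m23: 010111 ←essential
  m30: 011110 ←essential
  m34: 1-001- ←essential
  m35: 1-001-,100-11
  m37: 1001-1 ←essential
  m39: 100-11,1001-1
  m44: 101100 ←essential
  m49: -10001,1100-1
  m50: 1-001- ←essential
Essential: -10001, 0001-0, 00100-, 010111, 011110, 1-001-, 1001-1, 101100
Petrick residual → 00-000
Min cover (9 terms): bc'd'e'f + a'b'd'e'f' + a'b'c'df' + a'b'cd'e' + a'bc'def + a'bcdef' + ac'd'e + ab'c'df + ab'cde'f'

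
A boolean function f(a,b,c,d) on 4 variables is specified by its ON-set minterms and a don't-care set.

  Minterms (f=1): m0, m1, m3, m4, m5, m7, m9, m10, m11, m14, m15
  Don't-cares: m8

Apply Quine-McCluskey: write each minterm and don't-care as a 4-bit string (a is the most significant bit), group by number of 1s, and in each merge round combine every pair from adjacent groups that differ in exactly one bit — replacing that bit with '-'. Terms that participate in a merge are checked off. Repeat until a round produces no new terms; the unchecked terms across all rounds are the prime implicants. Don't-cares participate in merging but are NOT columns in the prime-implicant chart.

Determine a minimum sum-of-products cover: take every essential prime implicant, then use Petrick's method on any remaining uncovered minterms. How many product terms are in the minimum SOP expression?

4

[col 0] 0000*, 0001*, 0011*, 0100*, 0101*, 0111*, 1000*, 1001*, 1010*, 1011*, 1110*, 1111*
[col 1] -000*, -001*, -011*, -111*, 0-00*, 0-01*, 0-11*, 00-1*, 000-*, 01-1*, 010-*, 1-10*, 1-11*, 10-0*, 10-1*, 100-*, 101-*, 111-*
[col 2] --11, -0-1, -00-, 0--1, 0-0-, 1-1-, 10--
Prime implicants: --11, -0-1, -00-, 0--1, 0-0-, 1-1-, 10--
PI chart (minterm → PIs covering it):
  0 | -00-,0-0-
  1 | -0-1,-00-,0--1,0-0-
  3 | --11,-0-1,0--1
  4 | 0-0-  (sole → essential)
  5 | 0--1,0-0-
  7 | --11,0--1
  9 | -0-1,-00-,10--
  10 | 1-1-,10--
  11 | --11,-0-1,1-1-,10--
  14 | 1-1-  (sole → essential)
  15 | --11,1-1-
Essential prime implicants: 0-0-, 1-1-
Petrick residual → --11, -0-1
Minimum SOP uses 4 PIs: cd + b'd + a'c' + ac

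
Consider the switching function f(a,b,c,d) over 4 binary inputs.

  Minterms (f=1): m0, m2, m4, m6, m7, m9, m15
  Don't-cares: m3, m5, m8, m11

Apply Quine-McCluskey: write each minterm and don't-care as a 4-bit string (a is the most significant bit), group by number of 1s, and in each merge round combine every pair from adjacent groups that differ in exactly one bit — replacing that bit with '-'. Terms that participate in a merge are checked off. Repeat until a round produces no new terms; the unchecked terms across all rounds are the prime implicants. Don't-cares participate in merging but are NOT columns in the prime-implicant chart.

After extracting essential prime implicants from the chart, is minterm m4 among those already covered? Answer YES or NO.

NO

size-2^0 implicants → 0000(✓)  0010(✓)  0011(✓)  0100(✓)  0101(✓)  0110(✓)  0111(✓)  1000(✓)  1001(✓)  1011(✓)  1111(✓)
size-2^1 implicants → -000  -011(✓)  -111(✓)  0-00(✓)  0-10(✓)  0-11(✓)  00-0(✓)  001-(✓)  01-0(✓)  01-1(✓)  010-(✓)  011-(✓)  1-11(✓)  10-1  100-
size-2^2 implicants → --11  0--0  0-1-  01--
Unchecked terms (primes): --11, -000, 0--0, 0-1-, 01--, 10-1, 100-
Minterm coverage:
  m0 ⊆ -000,0--0
  m2 ⊆ 0--0,0-1-
  m4 ⊆ 0--0,01--
  m6 ⊆ 0--0,0-1-,01--
  m7 ⊆ --11,0-1-,01--
  m9 ⊆ 10-1,100-
  m15 ⊆ --11 [E]
E = {--11}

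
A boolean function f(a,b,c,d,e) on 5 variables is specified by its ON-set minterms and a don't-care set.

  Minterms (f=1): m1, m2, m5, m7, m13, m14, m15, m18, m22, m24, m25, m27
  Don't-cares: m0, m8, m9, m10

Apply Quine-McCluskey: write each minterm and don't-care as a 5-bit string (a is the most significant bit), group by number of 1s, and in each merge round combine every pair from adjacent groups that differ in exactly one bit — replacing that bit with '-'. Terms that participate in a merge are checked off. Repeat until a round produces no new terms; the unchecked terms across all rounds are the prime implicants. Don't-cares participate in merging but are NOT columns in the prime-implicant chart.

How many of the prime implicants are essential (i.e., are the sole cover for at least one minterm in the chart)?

4

size-2^0 implicants → 00000(✓)  00001(✓)  00010(✓)  00101(✓)  00111(✓)  01000(✓)  01001(✓)  01010(✓)  01101(✓)  01110(✓)  01111(✓)  10010(✓)  10110(✓)  11000(✓)  11001(✓)  11011(✓)
size-2^1 implicants → -0010  -1000(✓)  -1001(✓)  0-000(✓)  0-001(✓)  0-010(✓)  0-101(✓)  0-111(✓)  00-01(✓)  000-0(✓)  0000-(✓)  001-1(✓)  01-01(✓)  01-10  010-0(✓)  0100-(✓)  011-1(✓)  0111-  10-10  110-1  1100-(✓)
size-2^2 implicants → -100-  0--01  0-0-0  0-00-  0-1-1
Unchecked terms (primes): -0010, -100-, 0--01, 0-0-0, 0-00-, 0-1-1, 01-10, 0111-, 10-10, 110-1
Minterm coverage:
  m1 ⊆ 0--01,0-00-
  m2 ⊆ -0010,0-0-0
  m5 ⊆ 0--01,0-1-1
  m7 ⊆ 0-1-1 [E]
  m13 ⊆ 0--01,0-1-1
  m14 ⊆ 01-10,0111-
  m15 ⊆ 0-1-1,0111-
  m18 ⊆ -0010,10-10
  m22 ⊆ 10-10 [E]
  m24 ⊆ -100- [E]
  m25 ⊆ -100-,110-1
  m27 ⊆ 110-1 [E]
E = {-100-, 0-1-1, 10-10, 110-1}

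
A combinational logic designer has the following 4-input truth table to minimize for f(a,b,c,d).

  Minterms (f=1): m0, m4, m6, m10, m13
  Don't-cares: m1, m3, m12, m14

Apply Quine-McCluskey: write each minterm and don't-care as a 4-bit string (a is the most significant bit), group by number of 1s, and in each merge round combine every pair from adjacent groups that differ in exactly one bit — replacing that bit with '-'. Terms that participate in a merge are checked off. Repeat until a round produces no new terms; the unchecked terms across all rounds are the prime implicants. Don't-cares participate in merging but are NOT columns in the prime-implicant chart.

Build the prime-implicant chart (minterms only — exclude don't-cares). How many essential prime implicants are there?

3

Round 0: 0000✓ 0001✓ 0011✓ 0100✓ 0110✓ 1010✓ 1100✓ 1101✓ 1110✓
Round 1: -100✓ -110✓ 0-00 00-1 000- 01-0✓ 1-10 11-0✓ 110-
Round 2: -1-0
PIs = {-1-0, 0-00, 00-1, 000-, 1-10, 110-}
Coverage chart:
  m0: 0-00,000-
  m4: -1-0,0-00
  m6: -1-0 ←essential
  m10: 1-10 ←essential
  m13: 110- ←essential
Essential: -1-0, 1-10, 110-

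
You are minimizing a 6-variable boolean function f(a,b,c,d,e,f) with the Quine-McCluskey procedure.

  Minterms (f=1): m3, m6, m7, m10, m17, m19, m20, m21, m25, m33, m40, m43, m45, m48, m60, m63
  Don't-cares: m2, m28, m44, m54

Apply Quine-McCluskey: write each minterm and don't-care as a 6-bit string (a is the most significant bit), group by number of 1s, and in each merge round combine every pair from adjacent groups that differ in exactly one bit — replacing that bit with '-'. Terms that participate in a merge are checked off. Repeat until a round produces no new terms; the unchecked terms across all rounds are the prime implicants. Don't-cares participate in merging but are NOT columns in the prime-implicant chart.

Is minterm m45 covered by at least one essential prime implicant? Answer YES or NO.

YES

size-2^0 implicants → 000010(✓)  000011(✓)  000110(✓)  000111(✓)  001010(✓)  010001(✓)  010011(✓)  010100(✓)  010101(✓)  011001(✓)  011100(✓)  100001  101000(✓)  101011  101100(✓)  101101(✓)  110000  110110  111100(✓)  111111
size-2^1 implicants → -11100  0-0011  00-010  000-10(✓)  000-11(✓)  00001-(✓)  00011-(✓)  01-001  01-100  010-01  0100-1  01010-  1-1100  101-00  10110-
size-2^2 implicants → 000-1-
Unchecked terms (primes): -11100, 0-0011, 00-010, 000-1-, 01-001, 01-100, 010-01, 0100-1, 01010-, 1-1100, 100001, 101-00, 101011, 10110-, 110000, 110110, 111111
Minterm coverage:
  m3 ⊆ 0-0011,000-1-
  m6 ⊆ 000-1- [E]
  m7 ⊆ 000-1- [E]
  m10 ⊆ 00-010 [E]
  m17 ⊆ 01-001,010-01,0100-1
  m19 ⊆ 0-0011,0100-1
  m20 ⊆ 01-100,01010-
  m21 ⊆ 010-01,01010-
  m25 ⊆ 01-001 [E]
  m33 ⊆ 100001 [E]
  m40 ⊆ 101-00 [E]
  m43 ⊆ 101011 [E]
  m45 ⊆ 10110- [E]
  m48 ⊆ 110000 [E]
  m60 ⊆ -11100,1-1100
  m63 ⊆ 111111 [E]
E = {00-010, 000-1-, 01-001, 100001, 101-00, 101011, 10110-, 110000, 111111}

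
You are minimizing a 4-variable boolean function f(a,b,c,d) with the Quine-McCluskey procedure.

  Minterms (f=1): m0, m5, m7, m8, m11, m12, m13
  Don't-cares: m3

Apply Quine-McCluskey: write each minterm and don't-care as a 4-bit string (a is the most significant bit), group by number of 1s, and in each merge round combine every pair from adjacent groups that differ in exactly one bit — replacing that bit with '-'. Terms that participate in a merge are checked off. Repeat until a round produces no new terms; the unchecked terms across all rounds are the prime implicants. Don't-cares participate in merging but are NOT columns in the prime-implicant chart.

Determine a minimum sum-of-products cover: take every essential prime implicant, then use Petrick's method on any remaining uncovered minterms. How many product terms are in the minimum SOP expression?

Round 0: 0000✓ 0011✓ 0101✓ 0111✓ 1000✓ 1011✓ 1100✓ 1101✓
Round 1: -000 -011 -101 0-11 01-1 1-00 110-
PIs = {-000, -011, -101, 0-11, 01-1, 1-00, 110-}
Coverage chart:
  m0: -000 ←essential
  m5: -101,01-1
  m7: 0-11,01-1
  m8: -000,1-00
  m11: -011 ←essential
  m12: 1-00,110-
  m13: -101,110-
Essential: -000, -011
Petrick residual → 01-1, 110-
Min cover (4 terms): b'c'd' + b'cd + a'bd + abc'

4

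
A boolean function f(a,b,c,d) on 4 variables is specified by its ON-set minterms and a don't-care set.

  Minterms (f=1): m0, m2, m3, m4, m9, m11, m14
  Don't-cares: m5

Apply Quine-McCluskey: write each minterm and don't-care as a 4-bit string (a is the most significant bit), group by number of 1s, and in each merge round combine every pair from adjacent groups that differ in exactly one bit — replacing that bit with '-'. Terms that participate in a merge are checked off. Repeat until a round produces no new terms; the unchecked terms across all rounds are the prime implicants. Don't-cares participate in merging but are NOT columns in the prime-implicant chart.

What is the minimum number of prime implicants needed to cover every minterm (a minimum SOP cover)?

[col 0] 0000*, 0010*, 0011*, 0100*, 0101*, 1001*, 1011*, 1110
[col 1] -011, 0-00, 00-0, 001-, 010-, 10-1
Prime implicants: -011, 0-00, 00-0, 001-, 010-, 10-1, 1110
PI chart (minterm → PIs covering it):
  0 | 0-00,00-0
  2 | 00-0,001-
  3 | -011,001-
  4 | 0-00,010-
  9 | 10-1  (sole → essential)
  11 | -011,10-1
  14 | 1110  (sole → essential)
Essential prime implicants: 10-1, 1110
Petrick residual → 0-00, 001-
Minimum SOP uses 4 PIs: a'c'd' + a'b'c + ab'd + abcd'

4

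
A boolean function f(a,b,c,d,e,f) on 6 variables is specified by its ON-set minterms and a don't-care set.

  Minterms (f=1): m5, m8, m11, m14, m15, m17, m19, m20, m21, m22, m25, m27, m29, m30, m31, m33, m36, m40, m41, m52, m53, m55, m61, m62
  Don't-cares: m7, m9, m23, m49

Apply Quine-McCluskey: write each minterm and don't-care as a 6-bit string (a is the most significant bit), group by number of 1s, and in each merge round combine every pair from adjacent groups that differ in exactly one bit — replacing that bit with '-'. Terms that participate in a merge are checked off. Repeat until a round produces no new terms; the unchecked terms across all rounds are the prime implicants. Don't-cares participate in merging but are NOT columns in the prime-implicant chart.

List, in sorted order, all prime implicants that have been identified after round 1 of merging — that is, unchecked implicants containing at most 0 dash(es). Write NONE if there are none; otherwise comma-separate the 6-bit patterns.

Round 0: 000101✓ 000111✓ 001000✓ 001001✓ 001011✓ 001110✓ 001111✓ 010001✓ 010011✓ 010100✓ 010101✓ 010110✓ 010111✓ 011001✓ 011011✓ 011101✓ 011110✓ 011111✓ 100001✓ 100100✓ 101000✓ 101001✓ 110001✓ 110100✓ 110101✓ 110111✓ 111101✓ 111110✓
Round 1: -01000✓ -01001✓ -10001✓ -10100✓ -10101✓ -10111✓ -11101✓ -11110 0-0101✓ 0-0111✓ 0-1001✓ 0-1011✓ 0-1110✓ 0-1111✓ 00-111✓ 0001-1✓ 001-11✓ 0010-1✓ 00100-✓ 00111-✓ 01-001✓ 01-011✓ 01-101✓ 01-110✓ 01-111✓ 010-01✓ 010-11✓ 0100-1✓ 0101-0✓ 0101-1✓ 01010-✓ 01011-✓ 011-01✓ 011-11✓ 0110-1✓ 0111-1✓ 01111-✓ 1-0001 1-0100 10-001 10100-✓ 11-101✓ 110-01✓ 1101-1✓ 11010-✓
Round 2: -0100- -1-101 -10-01 -101-1 -1010- 0--111 0-01-1 0-1-11 0-10-1 0-111- 01--01✓ 01--11✓ 01-0-1✓ 01-1-1✓ 01-11- 010--1✓ 0101-- 011--1✓
Round 3: 01---1
PIs = {-0100-, -1-101, -10-01, -101-1, -1010-, -11110, 0--111, 0-01-1, 0-1-11, 0-10-1, 0-111-, 01---1, 01-11-, 0101--, 1-0001, 1-0100, 10-001}

NONE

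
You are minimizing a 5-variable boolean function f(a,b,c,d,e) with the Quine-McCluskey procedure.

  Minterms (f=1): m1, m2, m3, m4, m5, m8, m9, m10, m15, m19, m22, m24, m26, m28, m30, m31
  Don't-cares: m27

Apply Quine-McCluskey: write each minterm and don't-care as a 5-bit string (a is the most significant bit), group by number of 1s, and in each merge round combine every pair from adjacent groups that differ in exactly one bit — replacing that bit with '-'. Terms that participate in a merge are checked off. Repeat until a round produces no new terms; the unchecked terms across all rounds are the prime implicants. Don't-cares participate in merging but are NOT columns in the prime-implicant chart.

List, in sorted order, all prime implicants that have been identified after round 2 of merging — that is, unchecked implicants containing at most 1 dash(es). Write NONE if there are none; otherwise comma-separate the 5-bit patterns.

-0011, -1111, 0-001, 0-010, 00-01, 000-1, 0001-, 0010-, 0100-, 1-011, 1-110

size-2^0 implicants → 00001(✓)  00010(✓)  00011(✓)  00100(✓)  00101(✓)  01000(✓)  01001(✓)  01010(✓)  01111(✓)  10011(✓)  10110(✓)  11000(✓)  11010(✓)  11011(✓)  11100(✓)  11110(✓)  11111(✓)
size-2^1 implicants → -0011  -1000(✓)  -1010(✓)  -1111  0-001  0-010  00-01  000-1  0001-  0010-  010-0(✓)  0100-  1-011  1-110  11-00(✓)  11-10(✓)  11-11(✓)  110-0(✓)  1101-(✓)  111-0(✓)  1111-(✓)
size-2^2 implicants → -10-0  11--0  11-1-
Unchecked terms (primes): -0011, -10-0, -1111, 0-001, 0-010, 00-01, 000-1, 0001-, 0010-, 0100-, 1-011, 1-110, 11--0, 11-1-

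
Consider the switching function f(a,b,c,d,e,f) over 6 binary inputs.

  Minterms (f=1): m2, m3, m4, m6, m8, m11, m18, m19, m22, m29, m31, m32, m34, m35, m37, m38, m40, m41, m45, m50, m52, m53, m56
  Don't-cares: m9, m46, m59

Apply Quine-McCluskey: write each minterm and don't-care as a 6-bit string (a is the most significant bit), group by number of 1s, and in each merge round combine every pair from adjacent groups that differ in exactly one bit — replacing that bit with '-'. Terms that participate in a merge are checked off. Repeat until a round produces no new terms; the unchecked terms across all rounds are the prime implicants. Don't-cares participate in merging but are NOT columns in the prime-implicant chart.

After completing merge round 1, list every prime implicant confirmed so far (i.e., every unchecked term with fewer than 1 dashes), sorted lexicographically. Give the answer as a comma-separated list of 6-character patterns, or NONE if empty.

Round 0: 000010✓ 000011✓ 000100✓ 000110✓ 001000✓ 001001✓ 001011✓ 010010✓ 010011✓ 010110✓ 011101✓ 011111✓ 100000✓ 100010✓ 100011✓ 100101✓ 100110✓ 101000✓ 101001✓ 101101✓ 101110✓ 110010✓ 110100✓ 110101✓ 111000✓ 111011
Round 1: -00010✓ -00011✓ -00110✓ -01000✓ -01001✓ -10010✓ 0-0010✓ 0-0011✓ 0-0110✓ 00-011 000-10✓ 00001-✓ 0001-0 0010-1 00100-✓ 010-10✓ 01001-✓ 0111-1 1-0010✓ 1-0101 1-1000 10-000 10-101 10-110 100-10✓ 1000-0 10001-✓ 101-01 10100-✓ 11010-
Round 2: --0010 -00-10 -0001- -0100- 0-0-10 0-001-
PIs = {--0010, -00-10, -0001-, -0100-, 0-0-10, 0-001-, 00-011, 0001-0, 0010-1, 0111-1, 1-0101, 1-1000, 10-000, 10-101, 10-110, 1000-0, 101-01, 11010-, 111011}

111011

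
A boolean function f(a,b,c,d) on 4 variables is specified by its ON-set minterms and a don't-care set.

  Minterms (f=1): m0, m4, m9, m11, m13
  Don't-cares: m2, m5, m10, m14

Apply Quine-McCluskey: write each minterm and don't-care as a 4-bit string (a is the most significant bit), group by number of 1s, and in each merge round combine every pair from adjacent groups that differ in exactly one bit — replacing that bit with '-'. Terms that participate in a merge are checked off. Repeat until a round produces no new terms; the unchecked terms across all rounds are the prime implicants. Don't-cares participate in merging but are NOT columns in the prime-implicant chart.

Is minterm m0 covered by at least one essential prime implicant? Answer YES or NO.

size-2^0 implicants → 0000(✓)  0010(✓)  0100(✓)  0101(✓)  1001(✓)  1010(✓)  1011(✓)  1101(✓)  1110(✓)
size-2^1 implicants → -010  -101  0-00  00-0  010-  1-01  1-10  10-1  101-
Unchecked terms (primes): -010, -101, 0-00, 00-0, 010-, 1-01, 1-10, 10-1, 101-
Minterm coverage:
  m0 ⊆ 0-00,00-0
  m4 ⊆ 0-00,010-
  m9 ⊆ 1-01,10-1
  m11 ⊆ 10-1,101-
  m13 ⊆ -101,1-01
(no essential prime implicants)

NO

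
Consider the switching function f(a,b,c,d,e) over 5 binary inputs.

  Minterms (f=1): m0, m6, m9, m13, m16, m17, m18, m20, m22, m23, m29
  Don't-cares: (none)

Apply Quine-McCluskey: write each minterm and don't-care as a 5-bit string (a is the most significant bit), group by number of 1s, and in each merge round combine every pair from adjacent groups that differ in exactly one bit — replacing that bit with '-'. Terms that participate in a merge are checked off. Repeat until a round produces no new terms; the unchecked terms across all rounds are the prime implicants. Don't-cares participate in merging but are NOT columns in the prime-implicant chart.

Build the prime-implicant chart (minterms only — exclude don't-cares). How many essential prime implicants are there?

7

[col 0] 00000*, 00110*, 01001*, 01101*, 10000*, 10001*, 10010*, 10100*, 10110*, 10111*, 11101*
[col 1] -0000, -0110, -1101, 01-01, 10-00*, 10-10*, 100-0*, 1000-, 101-0*, 1011-
[col 2] 10--0
Prime implicants: -0000, -0110, -1101, 01-01, 10--0, 1000-, 1011-
PI chart (minterm → PIs covering it):
  0 | -0000  (sole → essential)
  6 | -0110  (sole → essential)
  9 | 01-01  (sole → essential)
  13 | -1101,01-01
  16 | -0000,10--0,1000-
  17 | 1000-  (sole → essential)
  18 | 10--0  (sole → essential)
  20 | 10--0  (sole → essential)
  22 | -0110,10--0,1011-
  23 | 1011-  (sole → essential)
  29 | -1101  (sole → essential)
Essential prime implicants: -0000, -0110, -1101, 01-01, 10--0, 1000-, 1011-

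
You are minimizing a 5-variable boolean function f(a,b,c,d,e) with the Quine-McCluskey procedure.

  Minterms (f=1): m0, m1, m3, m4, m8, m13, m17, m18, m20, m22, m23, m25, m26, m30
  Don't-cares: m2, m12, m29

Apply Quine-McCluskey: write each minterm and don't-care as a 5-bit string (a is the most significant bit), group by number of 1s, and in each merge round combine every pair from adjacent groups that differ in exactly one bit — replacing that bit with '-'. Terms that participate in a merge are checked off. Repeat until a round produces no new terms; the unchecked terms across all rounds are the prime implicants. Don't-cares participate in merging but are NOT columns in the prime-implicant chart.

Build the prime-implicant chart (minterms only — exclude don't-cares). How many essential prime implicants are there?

size-2^0 implicants → 00000(✓)  00001(✓)  00010(✓)  00011(✓)  00100(✓)  01000(✓)  01100(✓)  01101(✓)  10001(✓)  10010(✓)  10100(✓)  10110(✓)  10111(✓)  11001(✓)  11010(✓)  11101(✓)  11110(✓)
size-2^1 implicants → -0001  -0010  -0100  -1101  0-000(✓)  0-100(✓)  00-00(✓)  000-0(✓)  000-1(✓)  0000-(✓)  0001-(✓)  01-00(✓)  0110-  1-001  1-010(✓)  1-110(✓)  10-10(✓)  101-0  1011-  11-01  11-10(✓)
size-2^2 implicants → 0--00  000--  1--10
Unchecked terms (primes): -0001, -0010, -0100, -1101, 0--00, 000--, 0110-, 1--10, 1-001, 101-0, 1011-, 11-01
Minterm coverage:
  m0 ⊆ 0--00,000--
  m1 ⊆ -0001,000--
  m3 ⊆ 000-- [E]
  m4 ⊆ -0100,0--00
  m8 ⊆ 0--00 [E]
  m13 ⊆ -1101,0110-
  m17 ⊆ -0001,1-001
  m18 ⊆ -0010,1--10
  m20 ⊆ -0100,101-0
  m22 ⊆ 1--10,101-0,1011-
  m23 ⊆ 1011- [E]
  m25 ⊆ 1-001,11-01
  m26 ⊆ 1--10 [E]
  m30 ⊆ 1--10 [E]
E = {0--00, 000--, 1--10, 1011-}

4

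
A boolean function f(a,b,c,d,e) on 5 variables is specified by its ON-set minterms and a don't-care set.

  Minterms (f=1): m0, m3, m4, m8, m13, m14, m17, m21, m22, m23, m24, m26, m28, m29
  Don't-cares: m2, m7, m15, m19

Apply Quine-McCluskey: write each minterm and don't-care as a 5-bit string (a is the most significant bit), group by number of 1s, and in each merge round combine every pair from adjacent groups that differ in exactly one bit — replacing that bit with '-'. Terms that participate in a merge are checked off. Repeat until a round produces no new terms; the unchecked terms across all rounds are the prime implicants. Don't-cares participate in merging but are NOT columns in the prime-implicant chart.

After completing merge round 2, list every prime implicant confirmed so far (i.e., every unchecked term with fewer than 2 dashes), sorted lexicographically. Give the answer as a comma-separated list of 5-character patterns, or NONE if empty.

-1000, -1101, 0-000, 0-111, 00-00, 000-0, 0001-, 011-1, 0111-, 1-101, 1011-, 11-00, 110-0, 1110-

size-2^0 implicants → 00000(✓)  00010(✓)  00011(✓)  00100(✓)  00111(✓)  01000(✓)  01101(✓)  01110(✓)  01111(✓)  10001(✓)  10011(✓)  10101(✓)  10110(✓)  10111(✓)  11000(✓)  11010(✓)  11100(✓)  11101(✓)
size-2^1 implicants → -0011(✓)  -0111(✓)  -1000  -1101  0-000  0-111  00-00  00-11(✓)  000-0  0001-  011-1  0111-  1-101  10-01(✓)  10-11(✓)  100-1(✓)  101-1(✓)  1011-  11-00  110-0  1110-
size-2^2 implicants → -0-11  10--1
Unchecked terms (primes): -0-11, -1000, -1101, 0-000, 0-111, 00-00, 000-0, 0001-, 011-1, 0111-, 1-101, 10--1, 1011-, 11-00, 110-0, 1110-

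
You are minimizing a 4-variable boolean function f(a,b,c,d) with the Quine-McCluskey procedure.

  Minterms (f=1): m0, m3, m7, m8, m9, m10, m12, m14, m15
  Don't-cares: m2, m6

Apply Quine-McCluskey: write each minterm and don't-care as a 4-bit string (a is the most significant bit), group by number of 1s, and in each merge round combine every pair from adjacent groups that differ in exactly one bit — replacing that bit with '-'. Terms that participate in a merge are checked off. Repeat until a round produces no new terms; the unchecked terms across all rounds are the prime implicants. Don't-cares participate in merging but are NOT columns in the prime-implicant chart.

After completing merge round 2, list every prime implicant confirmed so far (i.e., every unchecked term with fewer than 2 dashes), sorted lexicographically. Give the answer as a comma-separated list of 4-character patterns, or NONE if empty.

size-2^0 implicants → 0000(✓)  0010(✓)  0011(✓)  0110(✓)  0111(✓)  1000(✓)  1001(✓)  1010(✓)  1100(✓)  1110(✓)  1111(✓)
size-2^1 implicants → -000(✓)  -010(✓)  -110(✓)  -111(✓)  0-10(✓)  0-11(✓)  00-0(✓)  001-(✓)  011-(✓)  1-00(✓)  1-10(✓)  10-0(✓)  100-  11-0(✓)  111-(✓)
size-2^2 implicants → --10  -0-0  -11-  0-1-  1--0
Unchecked terms (primes): --10, -0-0, -11-, 0-1-, 1--0, 100-

100-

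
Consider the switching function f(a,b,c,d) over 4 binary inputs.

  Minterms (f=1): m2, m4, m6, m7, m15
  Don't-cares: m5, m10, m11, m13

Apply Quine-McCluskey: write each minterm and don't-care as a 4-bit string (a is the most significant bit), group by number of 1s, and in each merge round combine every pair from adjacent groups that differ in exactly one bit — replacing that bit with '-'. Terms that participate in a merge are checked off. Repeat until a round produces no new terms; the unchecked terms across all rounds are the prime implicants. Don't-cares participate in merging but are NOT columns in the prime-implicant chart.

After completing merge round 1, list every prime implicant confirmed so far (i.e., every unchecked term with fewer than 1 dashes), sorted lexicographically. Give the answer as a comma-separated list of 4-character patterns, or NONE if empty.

NONE

[col 0] 0010*, 0100*, 0101*, 0110*, 0111*, 1010*, 1011*, 1101*, 1111*
[col 1] -010, -101*, -111*, 0-10, 01-0*, 01-1*, 010-*, 011-*, 1-11, 101-, 11-1*
[col 2] -1-1, 01--
Prime implicants: -010, -1-1, 0-10, 01--, 1-11, 101-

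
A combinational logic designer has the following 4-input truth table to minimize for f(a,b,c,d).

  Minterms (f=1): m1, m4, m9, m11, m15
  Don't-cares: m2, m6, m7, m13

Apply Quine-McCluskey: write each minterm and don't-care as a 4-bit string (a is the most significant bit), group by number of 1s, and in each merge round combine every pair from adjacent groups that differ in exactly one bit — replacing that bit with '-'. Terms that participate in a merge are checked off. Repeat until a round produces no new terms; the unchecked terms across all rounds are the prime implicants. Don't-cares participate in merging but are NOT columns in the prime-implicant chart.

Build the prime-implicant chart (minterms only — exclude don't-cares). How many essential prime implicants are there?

[col 0] 0001*, 0010*, 0100*, 0110*, 0111*, 1001*, 1011*, 1101*, 1111*
[col 1] -001, -111, 0-10, 01-0, 011-, 1-01*, 1-11*, 10-1*, 11-1*
[col 2] 1--1
Prime implicants: -001, -111, 0-10, 01-0, 011-, 1--1
PI chart (minterm → PIs covering it):
  1 | -001  (sole → essential)
  4 | 01-0  (sole → essential)
  9 | -001,1--1
  11 | 1--1  (sole → essential)
  15 | -111,1--1
Essential prime implicants: -001, 01-0, 1--1

3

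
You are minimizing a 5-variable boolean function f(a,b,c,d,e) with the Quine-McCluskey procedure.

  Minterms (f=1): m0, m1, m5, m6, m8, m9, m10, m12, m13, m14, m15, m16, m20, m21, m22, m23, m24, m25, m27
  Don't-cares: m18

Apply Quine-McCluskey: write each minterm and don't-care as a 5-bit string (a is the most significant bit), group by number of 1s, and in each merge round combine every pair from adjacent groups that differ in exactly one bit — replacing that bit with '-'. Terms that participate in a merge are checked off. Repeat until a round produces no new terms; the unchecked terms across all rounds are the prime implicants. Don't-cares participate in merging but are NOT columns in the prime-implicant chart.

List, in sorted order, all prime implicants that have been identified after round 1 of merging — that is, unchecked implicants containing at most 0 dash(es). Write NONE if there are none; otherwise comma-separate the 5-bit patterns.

[col 0] 00000*, 00001*, 00101*, 00110*, 01000*, 01001*, 01010*, 01100*, 01101*, 01110*, 01111*, 10000*, 10010*, 10100*, 10101*, 10110*, 10111*, 11000*, 11001*, 11011*
[col 1] -0000*, -0101, -0110, -1000*, -1001*, 0-000*, 0-001*, 0-101*, 0-110, 00-01*, 0000-*, 01-00*, 01-01*, 01-10*, 010-0*, 0100-*, 011-0*, 011-1*, 0110-*, 0111-*, 1-000*, 10-00*, 10-10*, 100-0*, 101-0*, 101-1*, 1010-*, 1011-*, 110-1, 1100-*
[col 2] --000, -100-, 0--01, 0-00-, 01--0, 01-0-, 011--, 10--0, 101--
Prime implicants: --000, -0101, -0110, -100-, 0--01, 0-00-, 0-110, 01--0, 01-0-, 011--, 10--0, 101--, 110-1

NONE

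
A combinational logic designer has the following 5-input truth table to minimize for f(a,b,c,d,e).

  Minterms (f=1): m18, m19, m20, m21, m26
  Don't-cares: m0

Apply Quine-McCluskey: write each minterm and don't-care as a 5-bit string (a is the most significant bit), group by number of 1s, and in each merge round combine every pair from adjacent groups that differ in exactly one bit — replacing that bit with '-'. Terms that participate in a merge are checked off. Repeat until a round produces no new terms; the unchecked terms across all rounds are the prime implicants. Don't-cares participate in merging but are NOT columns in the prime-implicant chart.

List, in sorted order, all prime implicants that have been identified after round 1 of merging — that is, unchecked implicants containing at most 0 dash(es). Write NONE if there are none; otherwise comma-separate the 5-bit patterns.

00000

[col 0] 00000, 10010*, 10011*, 10100*, 10101*, 11010*
[col 1] 1-010, 1001-, 1010-
Prime implicants: 00000, 1-010, 1001-, 1010-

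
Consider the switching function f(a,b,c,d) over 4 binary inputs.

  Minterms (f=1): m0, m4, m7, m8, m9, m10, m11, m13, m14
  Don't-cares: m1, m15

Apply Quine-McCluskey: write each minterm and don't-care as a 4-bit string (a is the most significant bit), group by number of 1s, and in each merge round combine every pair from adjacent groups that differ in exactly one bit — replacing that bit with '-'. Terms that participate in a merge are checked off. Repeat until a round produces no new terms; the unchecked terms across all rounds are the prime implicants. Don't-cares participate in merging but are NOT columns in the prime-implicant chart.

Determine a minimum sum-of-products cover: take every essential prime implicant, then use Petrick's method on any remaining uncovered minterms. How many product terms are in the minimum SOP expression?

5

[col 0] 0000*, 0001*, 0100*, 0111*, 1000*, 1001*, 1010*, 1011*, 1101*, 1110*, 1111*
[col 1] -000*, -001*, -111, 0-00, 000-*, 1-01*, 1-10*, 1-11*, 10-0*, 10-1*, 100-*, 101-*, 11-1*, 111-*
[col 2] -00-, 1--1, 1-1-, 10--
Prime implicants: -00-, -111, 0-00, 1--1, 1-1-, 10--
PI chart (minterm → PIs covering it):
  0 | -00-,0-00
  4 | 0-00  (sole → essential)
  7 | -111  (sole → essential)
  8 | -00-,10--
  9 | -00-,1--1,10--
  10 | 1-1-,10--
  11 | 1--1,1-1-,10--
  13 | 1--1  (sole → essential)
  14 | 1-1-  (sole → essential)
Essential prime implicants: -111, 0-00, 1--1, 1-1-
Petrick residual → -00-
Minimum SOP uses 5 PIs: b'c' + bcd + a'c'd' + ad + ac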